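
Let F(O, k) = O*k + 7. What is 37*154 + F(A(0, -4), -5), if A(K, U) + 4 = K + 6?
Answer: 5695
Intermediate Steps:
A(K, U) = 2 + K (A(K, U) = -4 + (K + 6) = -4 + (6 + K) = 2 + K)
F(O, k) = 7 + O*k
37*154 + F(A(0, -4), -5) = 37*154 + (7 + (2 + 0)*(-5)) = 5698 + (7 + 2*(-5)) = 5698 + (7 - 10) = 5698 - 3 = 5695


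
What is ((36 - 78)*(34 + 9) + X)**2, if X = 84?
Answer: 2965284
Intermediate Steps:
((36 - 78)*(34 + 9) + X)**2 = ((36 - 78)*(34 + 9) + 84)**2 = (-42*43 + 84)**2 = (-1806 + 84)**2 = (-1722)**2 = 2965284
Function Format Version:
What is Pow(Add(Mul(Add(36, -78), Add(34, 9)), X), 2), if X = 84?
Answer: 2965284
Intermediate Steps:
Pow(Add(Mul(Add(36, -78), Add(34, 9)), X), 2) = Pow(Add(Mul(Add(36, -78), Add(34, 9)), 84), 2) = Pow(Add(Mul(-42, 43), 84), 2) = Pow(Add(-1806, 84), 2) = Pow(-1722, 2) = 2965284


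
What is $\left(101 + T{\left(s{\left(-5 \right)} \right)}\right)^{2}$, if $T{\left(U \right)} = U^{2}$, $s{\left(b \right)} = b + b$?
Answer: $40401$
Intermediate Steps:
$s{\left(b \right)} = 2 b$
$\left(101 + T{\left(s{\left(-5 \right)} \right)}\right)^{2} = \left(101 + \left(2 \left(-5\right)\right)^{2}\right)^{2} = \left(101 + \left(-10\right)^{2}\right)^{2} = \left(101 + 100\right)^{2} = 201^{2} = 40401$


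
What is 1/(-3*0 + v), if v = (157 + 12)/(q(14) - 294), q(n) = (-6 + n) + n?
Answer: -272/169 ≈ -1.6095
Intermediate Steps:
q(n) = -6 + 2*n
v = -169/272 (v = (157 + 12)/((-6 + 2*14) - 294) = 169/((-6 + 28) - 294) = 169/(22 - 294) = 169/(-272) = 169*(-1/272) = -169/272 ≈ -0.62132)
1/(-3*0 + v) = 1/(-3*0 - 169/272) = 1/(0 - 169/272) = 1/(-169/272) = -272/169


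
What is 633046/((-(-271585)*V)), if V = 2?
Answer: 316523/271585 ≈ 1.1655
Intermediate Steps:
633046/((-(-271585)*V)) = 633046/((-(-271585)*2)) = 633046/((-54317*(-10))) = 633046/543170 = 633046*(1/543170) = 316523/271585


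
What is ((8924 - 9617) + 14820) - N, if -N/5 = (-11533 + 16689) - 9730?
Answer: -8743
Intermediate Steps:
N = 22870 (N = -5*((-11533 + 16689) - 9730) = -5*(5156 - 9730) = -5*(-4574) = 22870)
((8924 - 9617) + 14820) - N = ((8924 - 9617) + 14820) - 1*22870 = (-693 + 14820) - 22870 = 14127 - 22870 = -8743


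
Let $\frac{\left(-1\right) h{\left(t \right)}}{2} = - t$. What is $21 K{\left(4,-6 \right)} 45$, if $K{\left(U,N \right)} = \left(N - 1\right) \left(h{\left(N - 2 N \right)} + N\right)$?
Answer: $-39690$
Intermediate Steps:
$h{\left(t \right)} = 2 t$ ($h{\left(t \right)} = - 2 \left(- t\right) = 2 t$)
$K{\left(U,N \right)} = - N \left(-1 + N\right)$ ($K{\left(U,N \right)} = \left(N - 1\right) \left(2 \left(N - 2 N\right) + N\right) = \left(-1 + N\right) \left(2 \left(- N\right) + N\right) = \left(-1 + N\right) \left(- 2 N + N\right) = \left(-1 + N\right) \left(- N\right) = - N \left(-1 + N\right)$)
$21 K{\left(4,-6 \right)} 45 = 21 \left(- 6 \left(1 - -6\right)\right) 45 = 21 \left(- 6 \left(1 + 6\right)\right) 45 = 21 \left(\left(-6\right) 7\right) 45 = 21 \left(-42\right) 45 = \left(-882\right) 45 = -39690$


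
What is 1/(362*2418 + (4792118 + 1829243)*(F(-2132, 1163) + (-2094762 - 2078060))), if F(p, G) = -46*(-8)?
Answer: -1/27627323314578 ≈ -3.6196e-14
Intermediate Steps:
F(p, G) = 368
1/(362*2418 + (4792118 + 1829243)*(F(-2132, 1163) + (-2094762 - 2078060))) = 1/(362*2418 + (4792118 + 1829243)*(368 + (-2094762 - 2078060))) = 1/(875316 + 6621361*(368 - 4172822)) = 1/(875316 + 6621361*(-4172454)) = 1/(875316 - 27627324189894) = 1/(-27627323314578) = -1/27627323314578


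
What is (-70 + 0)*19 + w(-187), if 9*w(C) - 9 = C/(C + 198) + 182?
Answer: -3932/3 ≈ -1310.7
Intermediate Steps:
w(C) = 191/9 + C/(9*(198 + C)) (w(C) = 1 + (C/(C + 198) + 182)/9 = 1 + (C/(198 + C) + 182)/9 = 1 + (182 + C/(198 + C))/9 = 1 + (182/9 + C/(9*(198 + C))) = 191/9 + C/(9*(198 + C)))
(-70 + 0)*19 + w(-187) = (-70 + 0)*19 + 2*(6303 + 32*(-187))/(3*(198 - 187)) = -70*19 + (2/3)*(6303 - 5984)/11 = -1330 + (2/3)*(1/11)*319 = -1330 + 58/3 = -3932/3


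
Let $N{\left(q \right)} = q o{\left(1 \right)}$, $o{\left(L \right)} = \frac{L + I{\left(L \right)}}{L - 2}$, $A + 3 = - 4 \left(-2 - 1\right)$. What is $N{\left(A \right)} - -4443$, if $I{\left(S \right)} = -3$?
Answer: $4461$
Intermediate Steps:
$A = 9$ ($A = -3 - 4 \left(-2 - 1\right) = -3 - -12 = -3 + 12 = 9$)
$o{\left(L \right)} = \frac{-3 + L}{-2 + L}$ ($o{\left(L \right)} = \frac{L - 3}{L - 2} = \frac{-3 + L}{-2 + L}$)
$N{\left(q \right)} = 2 q$ ($N{\left(q \right)} = q \frac{-3 + 1}{-2 + 1} = q \frac{1}{-1} \left(-2\right) = q \left(\left(-1\right) \left(-2\right)\right) = q 2 = 2 q$)
$N{\left(A \right)} - -4443 = 2 \cdot 9 - -4443 = 18 + 4443 = 4461$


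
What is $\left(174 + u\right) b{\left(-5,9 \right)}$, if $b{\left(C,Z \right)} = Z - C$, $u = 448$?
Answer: $8708$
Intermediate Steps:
$\left(174 + u\right) b{\left(-5,9 \right)} = \left(174 + 448\right) \left(9 - -5\right) = 622 \left(9 + 5\right) = 622 \cdot 14 = 8708$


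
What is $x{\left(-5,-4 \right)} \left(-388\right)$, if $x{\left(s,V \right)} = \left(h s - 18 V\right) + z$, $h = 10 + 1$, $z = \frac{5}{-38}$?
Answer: $- \frac{124354}{19} \approx -6544.9$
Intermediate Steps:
$z = - \frac{5}{38}$ ($z = 5 \left(- \frac{1}{38}\right) = - \frac{5}{38} \approx -0.13158$)
$h = 11$
$x{\left(s,V \right)} = - \frac{5}{38} - 18 V + 11 s$ ($x{\left(s,V \right)} = \left(11 s - 18 V\right) - \frac{5}{38} = \left(- 18 V + 11 s\right) - \frac{5}{38} = - \frac{5}{38} - 18 V + 11 s$)
$x{\left(-5,-4 \right)} \left(-388\right) = \left(- \frac{5}{38} - -72 + 11 \left(-5\right)\right) \left(-388\right) = \left(- \frac{5}{38} + 72 - 55\right) \left(-388\right) = \frac{641}{38} \left(-388\right) = - \frac{124354}{19}$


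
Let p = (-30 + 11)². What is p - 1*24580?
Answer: -24219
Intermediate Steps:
p = 361 (p = (-19)² = 361)
p - 1*24580 = 361 - 1*24580 = 361 - 24580 = -24219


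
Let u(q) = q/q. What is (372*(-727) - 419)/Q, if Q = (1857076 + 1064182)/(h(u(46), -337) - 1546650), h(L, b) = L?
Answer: 418929988087/2921258 ≈ 1.4341e+5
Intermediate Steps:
u(q) = 1
Q = -2921258/1546649 (Q = (1857076 + 1064182)/(1 - 1546650) = 2921258/(-1546649) = 2921258*(-1/1546649) = -2921258/1546649 ≈ -1.8888)
(372*(-727) - 419)/Q = (372*(-727) - 419)/(-2921258/1546649) = (-270444 - 419)*(-1546649/2921258) = -270863*(-1546649/2921258) = 418929988087/2921258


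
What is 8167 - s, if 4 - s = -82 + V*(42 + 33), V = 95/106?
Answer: 863711/106 ≈ 8148.2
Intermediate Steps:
V = 95/106 (V = 95*(1/106) = 95/106 ≈ 0.89623)
s = 1991/106 (s = 4 - (-82 + 95*(42 + 33)/106) = 4 - (-82 + (95/106)*75) = 4 - (-82 + 7125/106) = 4 - 1*(-1567/106) = 4 + 1567/106 = 1991/106 ≈ 18.783)
8167 - s = 8167 - 1*1991/106 = 8167 - 1991/106 = 863711/106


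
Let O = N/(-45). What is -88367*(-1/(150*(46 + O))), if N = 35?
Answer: 265101/20350 ≈ 13.027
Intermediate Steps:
O = -7/9 (O = 35/(-45) = 35*(-1/45) = -7/9 ≈ -0.77778)
-88367*(-1/(150*(46 + O))) = -88367*(-1/(150*(46 - 7/9))) = -88367/((407/9)*(-150)) = -88367/(-20350/3) = -88367*(-3/20350) = 265101/20350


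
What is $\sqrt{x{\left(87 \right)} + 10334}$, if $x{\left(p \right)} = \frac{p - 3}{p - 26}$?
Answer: $\frac{\sqrt{38457938}}{61} \approx 101.66$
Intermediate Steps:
$x{\left(p \right)} = \frac{-3 + p}{-26 + p}$
$\sqrt{x{\left(87 \right)} + 10334} = \sqrt{\frac{-3 + 87}{-26 + 87} + 10334} = \sqrt{\frac{1}{61} \cdot 84 + 10334} = \sqrt{\frac{84}{61} + 10334} = \sqrt{\frac{630458}{61}} = \frac{\sqrt{38457938}}{61}$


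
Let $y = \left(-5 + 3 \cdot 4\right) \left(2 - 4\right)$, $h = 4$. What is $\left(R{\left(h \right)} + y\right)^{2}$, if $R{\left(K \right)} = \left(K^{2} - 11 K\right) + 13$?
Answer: $841$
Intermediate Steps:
$y = -14$ ($y = \left(-5 + 12\right) \left(-2\right) = 7 \left(-2\right) = -14$)
$R{\left(K \right)} = 13 + K^{2} - 11 K$
$\left(R{\left(h \right)} + y\right)^{2} = \left(\left(13 + 4^{2} - 44\right) - 14\right)^{2} = \left(\left(13 + 16 - 44\right) - 14\right)^{2} = \left(-15 - 14\right)^{2} = \left(-29\right)^{2} = 841$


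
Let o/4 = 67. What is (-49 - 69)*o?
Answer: -31624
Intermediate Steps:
o = 268 (o = 4*67 = 268)
(-49 - 69)*o = (-49 - 69)*268 = -118*268 = -31624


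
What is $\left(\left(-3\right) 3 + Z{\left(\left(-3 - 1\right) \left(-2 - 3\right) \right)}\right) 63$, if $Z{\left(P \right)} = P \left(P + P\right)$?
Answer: $49833$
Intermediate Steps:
$Z{\left(P \right)} = 2 P^{2}$ ($Z{\left(P \right)} = P 2 P = 2 P^{2}$)
$\left(\left(-3\right) 3 + Z{\left(\left(-3 - 1\right) \left(-2 - 3\right) \right)}\right) 63 = \left(\left(-3\right) 3 + 2 \left(\left(-3 - 1\right) \left(-2 - 3\right)\right)^{2}\right) 63 = \left(-9 + 2 \left(\left(-4\right) \left(-5\right)\right)^{2}\right) 63 = \left(-9 + 2 \cdot 20^{2}\right) 63 = \left(-9 + 2 \cdot 400\right) 63 = \left(-9 + 800\right) 63 = 791 \cdot 63 = 49833$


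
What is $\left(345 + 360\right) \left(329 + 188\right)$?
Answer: $364485$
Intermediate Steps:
$\left(345 + 360\right) \left(329 + 188\right) = 705 \cdot 517 = 364485$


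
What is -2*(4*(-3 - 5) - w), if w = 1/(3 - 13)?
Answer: 319/5 ≈ 63.800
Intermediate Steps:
w = -1/10 (w = 1/(-10) = -1/10 ≈ -0.10000)
-2*(4*(-3 - 5) - w) = -2*(4*(-3 - 5) - 1*(-1/10)) = -2*(4*(-8) + 1/10) = -2*(-32 + 1/10) = -2*(-319/10) = 319/5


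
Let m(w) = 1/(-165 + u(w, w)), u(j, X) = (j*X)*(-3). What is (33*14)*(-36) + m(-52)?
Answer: -137663065/8277 ≈ -16632.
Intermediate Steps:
u(j, X) = -3*X*j (u(j, X) = (X*j)*(-3) = -3*X*j)
m(w) = 1/(-165 - 3*w²) (m(w) = 1/(-165 - 3*w*w) = 1/(-165 - 3*w²))
(33*14)*(-36) + m(-52) = (33*14)*(-36) - 1/(165 + 3*(-52)²) = 462*(-36) - 1/(165 + 3*2704) = -16632 - 1/(165 + 8112) = -16632 - 1/8277 = -137663065/8277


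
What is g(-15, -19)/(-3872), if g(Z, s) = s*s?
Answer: -361/3872 ≈ -0.093233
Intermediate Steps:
g(Z, s) = s²
g(-15, -19)/(-3872) = (-19)²/(-3872) = -1/3872*361 = -361/3872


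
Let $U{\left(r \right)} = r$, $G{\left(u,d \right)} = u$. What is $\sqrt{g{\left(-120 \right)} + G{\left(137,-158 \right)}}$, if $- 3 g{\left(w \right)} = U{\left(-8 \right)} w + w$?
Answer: $i \sqrt{143} \approx 11.958 i$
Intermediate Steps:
$g{\left(w \right)} = \frac{7 w}{3}$ ($g{\left(w \right)} = - \frac{- 8 w + w}{3} = - \frac{\left(-7\right) w}{3} = \frac{7 w}{3}$)
$\sqrt{g{\left(-120 \right)} + G{\left(137,-158 \right)}} = \sqrt{\frac{7}{3} \left(-120\right) + 137} = \sqrt{-280 + 137} = \sqrt{-143} = i \sqrt{143}$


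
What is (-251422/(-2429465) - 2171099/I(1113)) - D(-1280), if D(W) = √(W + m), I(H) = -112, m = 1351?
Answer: 753519598757/38871440 - √71 ≈ 19377.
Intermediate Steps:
D(W) = √(1351 + W) (D(W) = √(W + 1351) = √(1351 + W))
(-251422/(-2429465) - 2171099/I(1113)) - D(-1280) = (-251422/(-2429465) - 2171099/(-112)) - √(1351 - 1280) = (-251422*(-1/2429465) - 2171099*(-1/112)) - √71 = (251422/2429465 + 310157/16) - √71 = 753519598757/38871440 - √71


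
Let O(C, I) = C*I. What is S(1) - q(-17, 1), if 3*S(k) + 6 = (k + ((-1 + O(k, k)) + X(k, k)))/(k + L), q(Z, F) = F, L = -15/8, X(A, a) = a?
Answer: -79/21 ≈ -3.7619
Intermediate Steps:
L = -15/8 (L = -15*⅛ = -15/8 ≈ -1.8750)
S(k) = -2 + (-1 + k² + 2*k)/(3*(-15/8 + k)) (S(k) = -2 + ((k + ((-1 + k*k) + k))/(k - 15/8))/3 = -2 + ((k + ((-1 + k²) + k))/(-15/8 + k))/3 = -2 + ((k + (-1 + k + k²))/(-15/8 + k))/3 = -2 + ((-1 + k² + 2*k)/(-15/8 + k))/3 = -2 + (-1 + k² + 2*k)/(3*(-15/8 + k)))
S(1) - q(-17, 1) = 2*(41 - 16*1 + 4*1²)/(3*(-15 + 8*1)) - 1*1 = 2*(41 - 16 + 4*1)/(3*(-15 + 8)) - 1 = (⅔)*(41 - 16 + 4)/(-7) - 1 = (⅔)*(-⅐)*29 - 1 = -58/21 - 1 = -79/21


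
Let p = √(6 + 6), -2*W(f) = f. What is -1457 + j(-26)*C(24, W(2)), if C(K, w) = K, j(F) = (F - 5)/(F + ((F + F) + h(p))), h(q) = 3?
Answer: -36177/25 ≈ -1447.1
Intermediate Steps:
W(f) = -f/2
p = 2*√3 (p = √12 = 2*√3 ≈ 3.4641)
j(F) = (-5 + F)/(3 + 3*F) (j(F) = (F - 5)/(F + ((F + F) + 3)) = (-5 + F)/(F + (2*F + 3)) = (-5 + F)/(F + (3 + 2*F)) = (-5 + F)/(3 + 3*F))
-1457 + j(-26)*C(24, W(2)) = -1457 + ((-5 - 26)/(3*(1 - 26)))*24 = -1457 + ((⅓)*(-31)/(-25))*24 = -1457 + ((⅓)*(-1/25)*(-31))*24 = -1457 + (31/75)*24 = -1457 + 248/25 = -36177/25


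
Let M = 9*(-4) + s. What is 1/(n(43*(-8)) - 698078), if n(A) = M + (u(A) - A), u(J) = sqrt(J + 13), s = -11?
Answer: -697781/486898324292 - I*sqrt(331)/486898324292 ≈ -1.4331e-6 - 3.7366e-11*I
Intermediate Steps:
M = -47 (M = 9*(-4) - 11 = -36 - 11 = -47)
u(J) = sqrt(13 + J)
n(A) = -47 + sqrt(13 + A) - A (n(A) = -47 + (sqrt(13 + A) - A) = -47 + sqrt(13 + A) - A)
1/(n(43*(-8)) - 698078) = 1/((-47 + sqrt(13 + 43*(-8)) - 43*(-8)) - 698078) = 1/((-47 + sqrt(13 - 344) - 1*(-344)) - 698078) = 1/((-47 + sqrt(-331) + 344) - 698078) = 1/((-47 + I*sqrt(331) + 344) - 698078) = 1/((297 + I*sqrt(331)) - 698078) = 1/(-697781 + I*sqrt(331))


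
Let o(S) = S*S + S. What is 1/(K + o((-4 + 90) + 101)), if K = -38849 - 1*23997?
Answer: -1/27690 ≈ -3.6114e-5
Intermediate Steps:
o(S) = S + S**2 (o(S) = S**2 + S = S + S**2)
K = -62846 (K = -38849 - 23997 = -62846)
1/(K + o((-4 + 90) + 101)) = 1/(-62846 + ((-4 + 90) + 101)*(1 + ((-4 + 90) + 101))) = 1/(-62846 + (86 + 101)*(1 + (86 + 101))) = 1/(-62846 + 187*(1 + 187)) = 1/(-62846 + 187*188) = 1/(-62846 + 35156) = 1/(-27690) = -1/27690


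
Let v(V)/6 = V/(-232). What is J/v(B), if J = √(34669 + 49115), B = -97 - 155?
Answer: 58*√20946/189 ≈ 44.414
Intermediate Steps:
B = -252
v(V) = -3*V/116 (v(V) = 6*(V/(-232)) = 6*(V*(-1/232)) = 6*(-V/232) = -3*V/116)
J = 2*√20946 (J = √83784 = 2*√20946 ≈ 289.45)
J/v(B) = (2*√20946)/((-3/116*(-252))) = (2*√20946)/(189/29) = (2*√20946)*(29/189) = 58*√20946/189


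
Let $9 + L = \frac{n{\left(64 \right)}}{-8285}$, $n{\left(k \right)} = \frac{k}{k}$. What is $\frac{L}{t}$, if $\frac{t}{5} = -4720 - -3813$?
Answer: $\frac{74566}{37572475} \approx 0.0019846$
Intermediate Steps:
$n{\left(k \right)} = 1$
$L = - \frac{74566}{8285}$ ($L = -9 + 1 \frac{1}{-8285} = -9 + 1 \left(- \frac{1}{8285}\right) = -9 - \frac{1}{8285} = - \frac{74566}{8285} \approx -9.0001$)
$t = -4535$ ($t = 5 \left(-4720 - -3813\right) = 5 \left(-4720 + 3813\right) = 5 \left(-907\right) = -4535$)
$\frac{L}{t} = - \frac{74566}{8285 \left(-4535\right)} = \left(- \frac{74566}{8285}\right) \left(- \frac{1}{4535}\right) = \frac{74566}{37572475}$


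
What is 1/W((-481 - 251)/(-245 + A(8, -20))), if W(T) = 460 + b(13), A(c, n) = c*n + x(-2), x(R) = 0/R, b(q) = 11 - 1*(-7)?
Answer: 1/478 ≈ 0.0020920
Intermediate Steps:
b(q) = 18 (b(q) = 11 + 7 = 18)
x(R) = 0
A(c, n) = c*n (A(c, n) = c*n + 0 = c*n)
W(T) = 478 (W(T) = 460 + 18 = 478)
1/W((-481 - 251)/(-245 + A(8, -20))) = 1/478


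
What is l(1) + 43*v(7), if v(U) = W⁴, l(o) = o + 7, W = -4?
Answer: 11016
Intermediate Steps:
l(o) = 7 + o
v(U) = 256 (v(U) = (-4)⁴ = 256)
l(1) + 43*v(7) = (7 + 1) + 43*256 = 8 + 11008 = 11016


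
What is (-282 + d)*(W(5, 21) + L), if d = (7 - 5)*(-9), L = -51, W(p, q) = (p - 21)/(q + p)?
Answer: 201300/13 ≈ 15485.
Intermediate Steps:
W(p, q) = (-21 + p)/(p + q)
d = -18 (d = 2*(-9) = -18)
(-282 + d)*(W(5, 21) + L) = (-282 - 18)*((-21 + 5)/(5 + 21) - 51) = -300*(-16/26 - 51) = -300*((1/26)*(-16) - 51) = -300*(-8/13 - 51) = -300*(-671/13) = 201300/13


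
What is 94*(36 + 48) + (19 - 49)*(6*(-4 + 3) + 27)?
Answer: 7266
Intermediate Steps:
94*(36 + 48) + (19 - 49)*(6*(-4 + 3) + 27) = 94*84 - 30*(6*(-1) + 27) = 7896 - 30*(-6 + 27) = 7896 - 30*21 = 7896 - 630 = 7266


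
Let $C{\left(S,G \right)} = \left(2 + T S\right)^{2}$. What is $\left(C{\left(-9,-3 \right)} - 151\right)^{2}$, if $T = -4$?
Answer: $1671849$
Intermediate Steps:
$C{\left(S,G \right)} = \left(2 - 4 S\right)^{2}$
$\left(C{\left(-9,-3 \right)} - 151\right)^{2} = \left(4 \left(1 - -18\right)^{2} - 151\right)^{2} = \left(4 \left(1 + 18\right)^{2} - 151\right)^{2} = \left(4 \cdot 19^{2} - 151\right)^{2} = \left(4 \cdot 361 - 151\right)^{2} = \left(1444 - 151\right)^{2} = 1293^{2} = 1671849$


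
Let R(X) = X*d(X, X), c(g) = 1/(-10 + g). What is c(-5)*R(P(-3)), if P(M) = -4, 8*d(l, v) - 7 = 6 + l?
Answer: 3/10 ≈ 0.30000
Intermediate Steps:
d(l, v) = 13/8 + l/8 (d(l, v) = 7/8 + (6 + l)/8 = 7/8 + (3/4 + l/8) = 13/8 + l/8)
R(X) = X*(13/8 + X/8)
c(-5)*R(P(-3)) = ((1/8)*(-4)*(13 - 4))/(-10 - 5) = ((1/8)*(-4)*9)/(-15) = -1/15*(-9/2) = 3/10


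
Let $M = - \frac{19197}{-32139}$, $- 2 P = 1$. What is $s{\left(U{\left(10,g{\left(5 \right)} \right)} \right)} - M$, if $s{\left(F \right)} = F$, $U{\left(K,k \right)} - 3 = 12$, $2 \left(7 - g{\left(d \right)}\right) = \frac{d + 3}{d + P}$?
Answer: $\frac{51432}{3571} \approx 14.403$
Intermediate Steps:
$P = - \frac{1}{2}$ ($P = \left(- \frac{1}{2}\right) 1 = - \frac{1}{2} \approx -0.5$)
$g{\left(d \right)} = 7 - \frac{3 + d}{2 \left(- \frac{1}{2} + d\right)}$ ($g{\left(d \right)} = 7 - \frac{\left(d + 3\right) \frac{1}{d - \frac{1}{2}}}{2} = 7 - \frac{\left(3 + d\right) \frac{1}{- \frac{1}{2} + d}}{2} = 7 - \frac{\frac{1}{- \frac{1}{2} + d} \left(3 + d\right)}{2} = 7 - \frac{3 + d}{2 \left(- \frac{1}{2} + d\right)}$)
$U{\left(K,k \right)} = 15$ ($U{\left(K,k \right)} = 3 + 12 = 15$)
$M = \frac{2133}{3571}$ ($M = \left(-19197\right) \left(- \frac{1}{32139}\right) = \frac{2133}{3571} \approx 0.59731$)
$s{\left(U{\left(10,g{\left(5 \right)} \right)} \right)} - M = 15 - \frac{2133}{3571} = \frac{51432}{3571}$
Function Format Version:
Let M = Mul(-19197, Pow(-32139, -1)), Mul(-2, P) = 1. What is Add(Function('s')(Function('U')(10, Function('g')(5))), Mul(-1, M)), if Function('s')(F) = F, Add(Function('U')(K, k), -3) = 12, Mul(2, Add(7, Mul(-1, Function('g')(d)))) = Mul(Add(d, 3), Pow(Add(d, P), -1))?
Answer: Rational(51432, 3571) ≈ 14.403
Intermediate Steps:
P = Rational(-1, 2) (P = Mul(Rational(-1, 2), 1) = Rational(-1, 2) ≈ -0.50000)
Function('g')(d) = Add(7, Mul(Rational(-1, 2), Pow(Add(Rational(-1, 2), d), -1), Add(3, d))) (Function('g')(d) = Add(7, Mul(Rational(-1, 2), Mul(Add(d, 3), Pow(Add(d, Rational(-1, 2)), -1)))) = Add(7, Mul(Rational(-1, 2), Mul(Add(3, d), Pow(Add(Rational(-1, 2), d), -1)))) = Add(7, Mul(Rational(-1, 2), Mul(Pow(Add(Rational(-1, 2), d), -1), Add(3, d)))) = Add(7, Mul(Rational(-1, 2), Pow(Add(Rational(-1, 2), d), -1), Add(3, d))))
Function('U')(K, k) = 15 (Function('U')(K, k) = Add(3, 12) = 15)
M = Rational(2133, 3571) (M = Mul(-19197, Rational(-1, 32139)) = Rational(2133, 3571) ≈ 0.59731)
Add(Function('s')(Function('U')(10, Function('g')(5))), Mul(-1, M)) = Add(15, Mul(-1, Rational(2133, 3571))) = Add(15, Rational(-2133, 3571)) = Rational(51432, 3571)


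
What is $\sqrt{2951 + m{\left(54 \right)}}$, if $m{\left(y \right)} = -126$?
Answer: $5 \sqrt{113} \approx 53.151$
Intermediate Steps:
$\sqrt{2951 + m{\left(54 \right)}} = \sqrt{2951 - 126} = \sqrt{2825} = 5 \sqrt{113}$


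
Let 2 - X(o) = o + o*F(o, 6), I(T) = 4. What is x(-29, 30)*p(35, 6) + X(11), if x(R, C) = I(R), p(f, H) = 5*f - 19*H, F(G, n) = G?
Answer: 114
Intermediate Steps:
p(f, H) = -19*H + 5*f
x(R, C) = 4
X(o) = 2 - o - o**2 (X(o) = 2 - (o + o*o) = 2 - (o + o**2) = 2 + (-o - o**2) = 2 - o - o**2)
x(-29, 30)*p(35, 6) + X(11) = 4*(-19*6 + 5*35) + (2 - 1*11 - 1*11**2) = 4*(-114 + 175) + (2 - 11 - 1*121) = 4*61 + (2 - 11 - 121) = 244 - 130 = 114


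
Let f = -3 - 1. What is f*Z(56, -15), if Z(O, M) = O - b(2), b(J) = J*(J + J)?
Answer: -192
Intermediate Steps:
b(J) = 2*J² (b(J) = J*(2*J) = 2*J²)
Z(O, M) = -8 + O (Z(O, M) = O - 2*2² = O - 2*4 = O - 1*8 = O - 8 = -8 + O)
f = -4
f*Z(56, -15) = -4*(-8 + 56) = -4*48 = -192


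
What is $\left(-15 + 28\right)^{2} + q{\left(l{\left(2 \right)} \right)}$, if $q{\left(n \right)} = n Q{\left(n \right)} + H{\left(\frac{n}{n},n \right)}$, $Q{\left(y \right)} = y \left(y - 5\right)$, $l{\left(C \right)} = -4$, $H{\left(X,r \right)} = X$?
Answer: $26$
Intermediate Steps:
$Q{\left(y \right)} = y \left(-5 + y\right)$
$q{\left(n \right)} = 1 + n^{2} \left(-5 + n\right)$ ($q{\left(n \right)} = n n \left(-5 + n\right) + \frac{n}{n} = n^{2} \left(-5 + n\right) + 1 = 1 + n^{2} \left(-5 + n\right)$)
$\left(-15 + 28\right)^{2} + q{\left(l{\left(2 \right)} \right)} = \left(-15 + 28\right)^{2} + \left(1 + \left(-4\right)^{2} \left(-5 - 4\right)\right) = 13^{2} + \left(1 + 16 \left(-9\right)\right) = 169 + \left(1 - 144\right) = 169 - 143 = 26$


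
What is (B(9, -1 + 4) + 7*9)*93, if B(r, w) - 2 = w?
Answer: 6324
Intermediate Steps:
B(r, w) = 2 + w
(B(9, -1 + 4) + 7*9)*93 = ((2 + (-1 + 4)) + 7*9)*93 = ((2 + 3) + 63)*93 = (5 + 63)*93 = 68*93 = 6324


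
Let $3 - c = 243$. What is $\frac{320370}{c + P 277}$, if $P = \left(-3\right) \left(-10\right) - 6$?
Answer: $\frac{53395}{1068} \approx 49.995$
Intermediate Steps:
$P = 24$ ($P = 30 - 6 = 24$)
$c = -240$ ($c = 3 - 243 = -240$)
$\frac{320370}{c + P 277} = \frac{320370}{-240 + 24 \cdot 277} = \frac{320370}{-240 + 6648} = \frac{320370}{6408} = 320370 \cdot \frac{1}{6408} = \frac{53395}{1068}$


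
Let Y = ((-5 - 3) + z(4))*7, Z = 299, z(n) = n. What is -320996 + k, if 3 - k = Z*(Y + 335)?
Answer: -412786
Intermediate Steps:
Y = -28 (Y = ((-5 - 3) + 4)*7 = (-8 + 4)*7 = -4*7 = -28)
k = -91790 (k = 3 - 299*(-28 + 335) = 3 - 299*307 = 3 - 1*91793 = 3 - 91793 = -91790)
-320996 + k = -320996 - 91790 = -412786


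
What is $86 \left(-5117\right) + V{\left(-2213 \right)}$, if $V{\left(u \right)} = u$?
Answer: $-442275$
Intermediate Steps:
$86 \left(-5117\right) + V{\left(-2213 \right)} = 86 \left(-5117\right) - 2213 = -440062 - 2213 = -442275$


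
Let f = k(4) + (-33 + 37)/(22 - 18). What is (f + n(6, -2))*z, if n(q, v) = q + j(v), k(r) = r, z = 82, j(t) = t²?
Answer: 1230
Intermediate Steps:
n(q, v) = q + v²
f = 5 (f = 4 + (-33 + 37)/(22 - 18) = 4 + 4/4 = 4 + 4*(¼) = 4 + 1 = 5)
(f + n(6, -2))*z = (5 + (6 + (-2)²))*82 = (5 + (6 + 4))*82 = (5 + 10)*82 = 15*82 = 1230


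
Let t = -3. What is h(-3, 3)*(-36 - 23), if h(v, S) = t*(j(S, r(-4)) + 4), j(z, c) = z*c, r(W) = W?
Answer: -1416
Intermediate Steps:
j(z, c) = c*z
h(v, S) = -12 + 12*S (h(v, S) = -3*(-4*S + 4) = -3*(4 - 4*S) = -12 + 12*S)
h(-3, 3)*(-36 - 23) = (-12 + 12*3)*(-36 - 23) = (-12 + 36)*(-59) = 24*(-59) = -1416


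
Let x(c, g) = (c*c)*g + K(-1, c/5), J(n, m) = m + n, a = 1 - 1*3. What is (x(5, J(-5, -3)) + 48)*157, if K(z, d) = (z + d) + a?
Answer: -24178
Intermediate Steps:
a = -2 (a = 1 - 3 = -2)
K(z, d) = -2 + d + z (K(z, d) = (z + d) - 2 = (d + z) - 2 = -2 + d + z)
x(c, g) = -3 + c/5 + g*c² (x(c, g) = (c*c)*g + (-2 + c/5 - 1) = c²*g + (-2 + c*(⅕) - 1) = g*c² + (-2 + c/5 - 1) = g*c² + (-3 + c/5) = -3 + c/5 + g*c²)
(x(5, J(-5, -3)) + 48)*157 = ((-3 + (⅕)*5 + (-3 - 5)*5²) + 48)*157 = ((-3 + 1 - 8*25) + 48)*157 = ((-3 + 1 - 200) + 48)*157 = (-202 + 48)*157 = -154*157 = -24178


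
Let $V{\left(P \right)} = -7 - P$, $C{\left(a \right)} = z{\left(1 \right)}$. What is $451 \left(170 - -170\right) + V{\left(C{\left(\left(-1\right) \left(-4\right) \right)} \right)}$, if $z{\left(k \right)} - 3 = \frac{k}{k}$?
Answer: $153329$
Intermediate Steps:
$z{\left(k \right)} = 4$ ($z{\left(k \right)} = 3 + \frac{k}{k} = 3 + 1 = 4$)
$C{\left(a \right)} = 4$
$451 \left(170 - -170\right) + V{\left(C{\left(\left(-1\right) \left(-4\right) \right)} \right)} = 451 \left(170 - -170\right) - 11 = 451 \left(170 + 170\right) - 11 = 451 \cdot 340 - 11 = 153340 - 11 = 153329$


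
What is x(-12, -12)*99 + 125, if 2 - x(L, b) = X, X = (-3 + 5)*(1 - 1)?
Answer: 323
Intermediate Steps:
X = 0 (X = 2*0 = 0)
x(L, b) = 2 (x(L, b) = 2 - 1*0 = 2 + 0 = 2)
x(-12, -12)*99 + 125 = 2*99 + 125 = 198 + 125 = 323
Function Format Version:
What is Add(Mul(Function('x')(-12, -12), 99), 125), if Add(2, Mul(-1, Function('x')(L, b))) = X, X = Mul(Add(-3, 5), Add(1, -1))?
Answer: 323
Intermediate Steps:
X = 0 (X = Mul(2, 0) = 0)
Function('x')(L, b) = 2 (Function('x')(L, b) = Add(2, Mul(-1, 0)) = Add(2, 0) = 2)
Add(Mul(Function('x')(-12, -12), 99), 125) = Add(Mul(2, 99), 125) = Add(198, 125) = 323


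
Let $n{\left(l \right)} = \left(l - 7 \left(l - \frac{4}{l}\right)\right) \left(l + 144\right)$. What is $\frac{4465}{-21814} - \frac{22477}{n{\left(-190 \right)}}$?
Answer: $\frac{12169449935}{54329468492} \approx 0.22399$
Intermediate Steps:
$n{\left(l \right)} = \left(144 + l\right) \left(- 6 l + \frac{28}{l}\right)$ ($n{\left(l \right)} = \left(l - \left(- \frac{28}{l} + 7 l\right)\right) \left(144 + l\right) = \left(- 6 l + \frac{28}{l}\right) \left(144 + l\right) = \left(144 + l\right) \left(- 6 l + \frac{28}{l}\right)$)
$\frac{4465}{-21814} - \frac{22477}{n{\left(-190 \right)}} = \frac{4465}{-21814} - \frac{22477}{28 - -164160 - 6 \left(-190\right)^{2} + \frac{4032}{-190}} = 4465 \left(- \frac{1}{21814}\right) - \frac{22477}{28 + 164160 - 216600 + 4032 \left(- \frac{1}{190}\right)} = - \frac{4465}{21814} - \frac{22477}{28 + 164160 - 216600 - \frac{2016}{95}} = - \frac{4465}{21814} - \frac{22477}{- \frac{4981156}{95}} = - \frac{4465}{21814} - - \frac{2135315}{4981156} = - \frac{4465}{21814} + \frac{2135315}{4981156} = \frac{12169449935}{54329468492}$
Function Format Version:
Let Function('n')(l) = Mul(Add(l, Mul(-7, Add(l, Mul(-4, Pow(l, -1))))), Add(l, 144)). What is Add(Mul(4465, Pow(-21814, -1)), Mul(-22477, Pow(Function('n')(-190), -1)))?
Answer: Rational(12169449935, 54329468492) ≈ 0.22399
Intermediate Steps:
Function('n')(l) = Mul(Add(144, l), Add(Mul(-6, l), Mul(28, Pow(l, -1)))) (Function('n')(l) = Mul(Add(l, Add(Mul(-7, l), Mul(28, Pow(l, -1)))), Add(144, l)) = Mul(Add(Mul(-6, l), Mul(28, Pow(l, -1))), Add(144, l)) = Mul(Add(144, l), Add(Mul(-6, l), Mul(28, Pow(l, -1)))))
Add(Mul(4465, Pow(-21814, -1)), Mul(-22477, Pow(Function('n')(-190), -1))) = Add(Mul(4465, Pow(-21814, -1)), Mul(-22477, Pow(Add(28, Mul(-864, -190), Mul(-6, Pow(-190, 2)), Mul(4032, Pow(-190, -1))), -1))) = Add(Mul(4465, Rational(-1, 21814)), Mul(-22477, Pow(Add(28, 164160, Mul(-6, 36100), Mul(4032, Rational(-1, 190))), -1))) = Add(Rational(-4465, 21814), Mul(-22477, Pow(Add(28, 164160, -216600, Rational(-2016, 95)), -1))) = Add(Rational(-4465, 21814), Mul(-22477, Pow(Rational(-4981156, 95), -1))) = Add(Rational(-4465, 21814), Mul(-22477, Rational(-95, 4981156))) = Add(Rational(-4465, 21814), Rational(2135315, 4981156)) = Rational(12169449935, 54329468492)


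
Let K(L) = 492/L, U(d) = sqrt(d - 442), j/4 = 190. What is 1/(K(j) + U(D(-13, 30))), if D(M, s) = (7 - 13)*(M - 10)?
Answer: 23370/10989529 - 144400*I*sqrt(19)/10989529 ≈ 0.0021266 - 0.057275*I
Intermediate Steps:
j = 760 (j = 4*190 = 760)
D(M, s) = 60 - 6*M (D(M, s) = -6*(-10 + M) = 60 - 6*M)
U(d) = sqrt(-442 + d)
1/(K(j) + U(D(-13, 30))) = 1/(492/760 + sqrt(-442 + (60 - 6*(-13)))) = 1/(492*(1/760) + sqrt(-442 + (60 + 78))) = 1/(123/190 + sqrt(-442 + 138)) = 1/(123/190 + sqrt(-304)) = 1/(123/190 + 4*I*sqrt(19))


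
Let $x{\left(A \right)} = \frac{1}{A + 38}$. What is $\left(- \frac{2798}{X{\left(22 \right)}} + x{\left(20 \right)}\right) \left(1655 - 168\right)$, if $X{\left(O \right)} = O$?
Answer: $- \frac{120641797}{638} \approx -1.8909 \cdot 10^{5}$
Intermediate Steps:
$x{\left(A \right)} = \frac{1}{38 + A}$
$\left(- \frac{2798}{X{\left(22 \right)}} + x{\left(20 \right)}\right) \left(1655 - 168\right) = \left(- \frac{2798}{22} + \frac{1}{38 + 20}\right) \left(1655 - 168\right) = \left(\left(-2798\right) \frac{1}{22} + \frac{1}{58}\right) 1487 = \left(- \frac{1399}{11} + \frac{1}{58}\right) 1487 = \left(- \frac{81131}{638}\right) 1487 = - \frac{120641797}{638}$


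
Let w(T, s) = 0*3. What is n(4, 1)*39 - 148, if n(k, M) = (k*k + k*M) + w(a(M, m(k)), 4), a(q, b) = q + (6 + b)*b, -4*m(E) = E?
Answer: 632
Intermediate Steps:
m(E) = -E/4
a(q, b) = q + b*(6 + b)
w(T, s) = 0
n(k, M) = k² + M*k (n(k, M) = (k*k + k*M) + 0 = (k² + M*k) + 0 = k² + M*k)
n(4, 1)*39 - 148 = (4*(1 + 4))*39 - 148 = (4*5)*39 - 148 = 20*39 - 148 = 780 - 148 = 632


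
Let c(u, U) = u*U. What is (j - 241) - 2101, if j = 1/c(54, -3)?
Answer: -379405/162 ≈ -2342.0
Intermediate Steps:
c(u, U) = U*u
j = -1/162 (j = 1/(-3*54) = 1/(-162) = -1/162 ≈ -0.0061728)
(j - 241) - 2101 = (-1/162 - 241) - 2101 = -39043/162 - 2101 = -379405/162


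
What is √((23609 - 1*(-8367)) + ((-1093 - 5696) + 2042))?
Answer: √27229 ≈ 165.01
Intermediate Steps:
√((23609 - 1*(-8367)) + ((-1093 - 5696) + 2042)) = √((23609 + 8367) + (-6789 + 2042)) = √(31976 - 4747) = √27229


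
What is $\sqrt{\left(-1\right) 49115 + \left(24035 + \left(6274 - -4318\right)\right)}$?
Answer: $2 i \sqrt{3622} \approx 120.37 i$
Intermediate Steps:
$\sqrt{\left(-1\right) 49115 + \left(24035 + \left(6274 - -4318\right)\right)} = \sqrt{-49115 + \left(24035 + \left(6274 + 4318\right)\right)} = \sqrt{-49115 + \left(24035 + 10592\right)} = \sqrt{-49115 + 34627} = \sqrt{-14488} = 2 i \sqrt{3622}$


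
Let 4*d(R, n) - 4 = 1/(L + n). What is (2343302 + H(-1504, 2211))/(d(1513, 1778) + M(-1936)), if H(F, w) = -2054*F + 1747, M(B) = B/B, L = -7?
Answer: 38496333260/14169 ≈ 2.7169e+6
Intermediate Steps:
d(R, n) = 1 + 1/(4*(-7 + n))
M(B) = 1
H(F, w) = 1747 - 2054*F
(2343302 + H(-1504, 2211))/(d(1513, 1778) + M(-1936)) = (2343302 + (1747 - 2054*(-1504)))/((-27/4 + 1778)/(-7 + 1778) + 1) = (2343302 + (1747 + 3089216))/((7085/4)/1771 + 1) = (2343302 + 3090963)/((1/1771)*(7085/4) + 1) = 5434265/(7085/7084 + 1) = 5434265/(14169/7084) = 5434265*(7084/14169) = 38496333260/14169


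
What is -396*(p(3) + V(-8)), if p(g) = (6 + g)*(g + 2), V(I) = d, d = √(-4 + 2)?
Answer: -17820 - 396*I*√2 ≈ -17820.0 - 560.03*I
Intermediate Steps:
d = I*√2 (d = √(-2) = I*√2 ≈ 1.4142*I)
V(I) = I*√2
p(g) = (2 + g)*(6 + g) (p(g) = (6 + g)*(2 + g) = (2 + g)*(6 + g))
-396*(p(3) + V(-8)) = -396*((12 + 3² + 8*3) + I*√2) = -396*((12 + 9 + 24) + I*√2) = -396*(45 + I*√2) = -17820 - 396*I*√2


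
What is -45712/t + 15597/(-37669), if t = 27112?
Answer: -268098899/127660241 ≈ -2.1001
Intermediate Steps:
-45712/t + 15597/(-37669) = -45712/27112 + 15597/(-37669) = -45712*1/27112 + 15597*(-1/37669) = -5714/3389 - 15597/37669 = -268098899/127660241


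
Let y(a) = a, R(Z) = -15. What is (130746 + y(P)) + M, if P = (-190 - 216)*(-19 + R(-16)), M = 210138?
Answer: 354688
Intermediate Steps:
P = 13804 (P = (-190 - 216)*(-19 - 15) = -406*(-34) = 13804)
(130746 + y(P)) + M = (130746 + 13804) + 210138 = 144550 + 210138 = 354688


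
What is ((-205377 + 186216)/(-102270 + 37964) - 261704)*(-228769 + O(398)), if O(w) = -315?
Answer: 1927640864080546/32153 ≈ 5.9952e+10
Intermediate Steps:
((-205377 + 186216)/(-102270 + 37964) - 261704)*(-228769 + O(398)) = ((-205377 + 186216)/(-102270 + 37964) - 261704)*(-228769 - 315) = (-19161/(-64306) - 261704)*(-229084) = (-19161*(-1/64306) - 261704)*(-229084) = (19161/64306 - 261704)*(-229084) = -16829118263/64306*(-229084) = 1927640864080546/32153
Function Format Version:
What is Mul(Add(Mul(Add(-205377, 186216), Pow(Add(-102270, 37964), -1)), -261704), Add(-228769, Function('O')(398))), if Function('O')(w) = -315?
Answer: Rational(1927640864080546, 32153) ≈ 5.9952e+10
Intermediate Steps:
Mul(Add(Mul(Add(-205377, 186216), Pow(Add(-102270, 37964), -1)), -261704), Add(-228769, Function('O')(398))) = Mul(Add(Mul(Add(-205377, 186216), Pow(Add(-102270, 37964), -1)), -261704), Add(-228769, -315)) = Mul(Add(Mul(-19161, Pow(-64306, -1)), -261704), -229084) = Mul(Add(Mul(-19161, Rational(-1, 64306)), -261704), -229084) = Mul(Add(Rational(19161, 64306), -261704), -229084) = Mul(Rational(-16829118263, 64306), -229084) = Rational(1927640864080546, 32153)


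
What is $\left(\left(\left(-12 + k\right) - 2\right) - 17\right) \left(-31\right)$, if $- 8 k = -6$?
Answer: $\frac{3751}{4} \approx 937.75$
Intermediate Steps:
$k = \frac{3}{4}$ ($k = \left(- \frac{1}{8}\right) \left(-6\right) = \frac{3}{4} \approx 0.75$)
$\left(\left(\left(-12 + k\right) - 2\right) - 17\right) \left(-31\right) = \left(\left(\left(-12 + \frac{3}{4}\right) - 2\right) - 17\right) \left(-31\right) = \left(\left(- \frac{45}{4} - 2\right) - 17\right) \left(-31\right) = \left(- \frac{53}{4} - 17\right) \left(-31\right) = \left(- \frac{121}{4}\right) \left(-31\right) = \frac{3751}{4}$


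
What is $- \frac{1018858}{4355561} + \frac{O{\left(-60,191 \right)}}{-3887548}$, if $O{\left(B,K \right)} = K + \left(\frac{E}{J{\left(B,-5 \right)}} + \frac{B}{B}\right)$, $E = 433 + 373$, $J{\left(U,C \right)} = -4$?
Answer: $- \frac{1131662286387}{4837843558408} \approx -0.23392$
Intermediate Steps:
$E = 806$
$O{\left(B,K \right)} = - \frac{401}{2} + K$ ($O{\left(B,K \right)} = K + \left(\frac{806}{-4} + \frac{B}{B}\right) = K + \left(806 \left(- \frac{1}{4}\right) + 1\right) = K + \left(- \frac{403}{2} + 1\right) = K - \frac{401}{2} = - \frac{401}{2} + K$)
$- \frac{1018858}{4355561} + \frac{O{\left(-60,191 \right)}}{-3887548} = - \frac{1018858}{4355561} + \frac{- \frac{401}{2} + 191}{-3887548} = \left(-1018858\right) \frac{1}{4355561} - - \frac{19}{7775096} = - \frac{1018858}{4355561} + \frac{19}{7775096} = - \frac{1131662286387}{4837843558408}$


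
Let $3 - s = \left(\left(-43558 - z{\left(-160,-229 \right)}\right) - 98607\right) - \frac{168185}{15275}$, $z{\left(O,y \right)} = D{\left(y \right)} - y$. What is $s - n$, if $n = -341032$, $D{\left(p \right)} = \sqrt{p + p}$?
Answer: $\frac{1476909232}{3055} + i \sqrt{458} \approx 4.8344 \cdot 10^{5} + 21.401 i$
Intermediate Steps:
$D{\left(p \right)} = \sqrt{2} \sqrt{p}$ ($D{\left(p \right)} = \sqrt{2 p} = \sqrt{2} \sqrt{p}$)
$z{\left(O,y \right)} = - y + \sqrt{2} \sqrt{y}$ ($z{\left(O,y \right)} = \sqrt{2} \sqrt{y} - y = - y + \sqrt{2} \sqrt{y}$)
$s = \frac{435056472}{3055} + i \sqrt{458}$ ($s = 3 - \left(\left(\left(-43558 - \left(\left(-1\right) \left(-229\right) + \sqrt{2} \sqrt{-229}\right)\right) - 98607\right) - \frac{168185}{15275}\right) = 3 - \left(\left(\left(-43558 - \left(229 + \sqrt{2} i \sqrt{229}\right)\right) - 98607\right) - \frac{33637}{3055}\right) = 3 - \left(\left(\left(-43558 - \left(229 + i \sqrt{458}\right)\right) - 98607\right) - \frac{33637}{3055}\right) = 3 - \left(\left(\left(-43787 - i \sqrt{458}\right) - 98607\right) - \frac{33637}{3055}\right) = 3 - \left(\left(-142394 - i \sqrt{458}\right) - \frac{33637}{3055}\right) = 3 - \left(- \frac{435047307}{3055} - i \sqrt{458}\right) = 3 + \left(\frac{435047307}{3055} + i \sqrt{458}\right) = \frac{435056472}{3055} + i \sqrt{458} \approx 1.4241 \cdot 10^{5} + 21.401 i$)
$s - n = \left(\frac{435056472}{3055} + i \sqrt{458}\right) - -341032 = \left(\frac{435056472}{3055} + i \sqrt{458}\right) + 341032 = \frac{1476909232}{3055} + i \sqrt{458}$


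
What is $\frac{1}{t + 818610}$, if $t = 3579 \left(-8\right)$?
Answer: $\frac{1}{789978} \approx 1.2659 \cdot 10^{-6}$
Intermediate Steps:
$t = -28632$
$\frac{1}{t + 818610} = \frac{1}{-28632 + 818610} = \frac{1}{789978}$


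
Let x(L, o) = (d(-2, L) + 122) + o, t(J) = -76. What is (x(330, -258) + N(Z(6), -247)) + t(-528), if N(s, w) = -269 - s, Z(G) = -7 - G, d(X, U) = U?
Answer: -138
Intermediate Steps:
x(L, o) = 122 + L + o (x(L, o) = (L + 122) + o = (122 + L) + o = 122 + L + o)
(x(330, -258) + N(Z(6), -247)) + t(-528) = ((122 + 330 - 258) + (-269 - (-7 - 1*6))) - 76 = (194 + (-269 - (-7 - 6))) - 76 = (194 + (-269 - 1*(-13))) - 76 = (194 + (-269 + 13)) - 76 = (194 - 256) - 76 = -62 - 76 = -138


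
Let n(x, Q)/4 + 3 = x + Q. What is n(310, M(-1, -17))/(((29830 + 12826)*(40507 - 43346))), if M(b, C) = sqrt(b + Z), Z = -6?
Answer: -307/30275096 - I*sqrt(7)/30275096 ≈ -1.014e-5 - 8.739e-8*I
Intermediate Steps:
M(b, C) = sqrt(-6 + b) (M(b, C) = sqrt(b - 6) = sqrt(-6 + b))
n(x, Q) = -12 + 4*Q + 4*x (n(x, Q) = -12 + 4*(x + Q) = -12 + 4*(Q + x) = -12 + (4*Q + 4*x) = -12 + 4*Q + 4*x)
n(310, M(-1, -17))/(((29830 + 12826)*(40507 - 43346))) = (-12 + 4*sqrt(-6 - 1) + 4*310)/(((29830 + 12826)*(40507 - 43346))) = (-12 + 4*sqrt(-7) + 1240)/((42656*(-2839))) = (-12 + 4*(I*sqrt(7)) + 1240)/(-121100384) = (-12 + 4*I*sqrt(7) + 1240)*(-1/121100384) = (1228 + 4*I*sqrt(7))*(-1/121100384) = -307/30275096 - I*sqrt(7)/30275096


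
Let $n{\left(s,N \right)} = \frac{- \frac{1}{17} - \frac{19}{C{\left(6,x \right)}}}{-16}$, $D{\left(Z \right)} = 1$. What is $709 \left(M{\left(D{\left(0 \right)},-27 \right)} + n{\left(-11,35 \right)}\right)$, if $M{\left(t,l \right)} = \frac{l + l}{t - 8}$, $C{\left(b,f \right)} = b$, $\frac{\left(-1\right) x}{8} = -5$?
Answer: $\frac{64115579}{11424} \approx 5612.4$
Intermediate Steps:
$x = 40$ ($x = \left(-8\right) \left(-5\right) = 40$)
$n{\left(s,N \right)} = \frac{329}{1632}$ ($n{\left(s,N \right)} = \frac{- \frac{1}{17} - \frac{19}{6}}{-16} = \left(\left(-1\right) \frac{1}{17} - \frac{19}{6}\right) \left(- \frac{1}{16}\right) = \left(- \frac{1}{17} - \frac{19}{6}\right) \left(- \frac{1}{16}\right) = \left(- \frac{329}{102}\right) \left(- \frac{1}{16}\right) = \frac{329}{1632}$)
$M{\left(t,l \right)} = \frac{2 l}{-8 + t}$
$709 \left(M{\left(D{\left(0 \right)},-27 \right)} + n{\left(-11,35 \right)}\right) = 709 \left(2 \left(-27\right) \frac{1}{-8 + 1} + \frac{329}{1632}\right) = 709 \left(2 \left(-27\right) \frac{1}{-7} + \frac{329}{1632}\right) = 709 \left(2 \left(-27\right) \left(- \frac{1}{7}\right) + \frac{329}{1632}\right) = 709 \left(\frac{54}{7} + \frac{329}{1632}\right) = 709 \cdot \frac{90431}{11424} = \frac{64115579}{11424}$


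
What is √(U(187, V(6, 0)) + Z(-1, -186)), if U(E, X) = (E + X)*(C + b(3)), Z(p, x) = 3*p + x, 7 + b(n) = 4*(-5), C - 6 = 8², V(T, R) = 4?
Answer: 2*√2006 ≈ 89.577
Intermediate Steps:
C = 70 (C = 6 + 8² = 6 + 64 = 70)
b(n) = -27 (b(n) = -7 + 4*(-5) = -7 - 20 = -27)
Z(p, x) = x + 3*p
U(E, X) = 43*E + 43*X (U(E, X) = (E + X)*(70 - 27) = (E + X)*43 = 43*E + 43*X)
√(U(187, V(6, 0)) + Z(-1, -186)) = √((43*187 + 43*4) + (-186 + 3*(-1))) = √((8041 + 172) + (-186 - 3)) = √(8213 - 189) = √8024 = 2*√2006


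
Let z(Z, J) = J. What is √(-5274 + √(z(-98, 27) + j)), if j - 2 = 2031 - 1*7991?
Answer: √(-5274 + 3*I*√659) ≈ 0.5302 + 72.624*I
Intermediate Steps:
j = -5958 (j = 2 + (2031 - 1*7991) = 2 + (2031 - 7991) = 2 - 5960 = -5958)
√(-5274 + √(z(-98, 27) + j)) = √(-5274 + √(27 - 5958)) = √(-5274 + √(-5931)) = √(-5274 + 3*I*√659)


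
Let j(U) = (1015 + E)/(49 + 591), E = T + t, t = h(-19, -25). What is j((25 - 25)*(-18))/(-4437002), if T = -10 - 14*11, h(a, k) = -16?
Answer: -167/567936256 ≈ -2.9405e-7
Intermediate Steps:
t = -16
T = -164 (T = -10 - 154 = -164)
E = -180 (E = -164 - 16 = -180)
j(U) = 167/128 (j(U) = (1015 - 180)/(49 + 591) = 835/640 = 835*(1/640) = 167/128)
j((25 - 25)*(-18))/(-4437002) = (167/128)/(-4437002) = (167/128)*(-1/4437002) = -167/567936256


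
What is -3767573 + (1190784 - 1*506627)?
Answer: -3083416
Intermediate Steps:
-3767573 + (1190784 - 1*506627) = -3767573 + (1190784 - 506627) = -3767573 + 684157 = -3083416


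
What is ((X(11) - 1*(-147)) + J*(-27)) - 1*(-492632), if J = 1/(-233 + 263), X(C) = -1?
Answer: 4927771/10 ≈ 4.9278e+5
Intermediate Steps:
J = 1/30 ≈ 0.033333
((X(11) - 1*(-147)) + J*(-27)) - 1*(-492632) = ((-1 - 1*(-147)) + (1/30)*(-27)) - 1*(-492632) = ((-1 + 147) - 9/10) + 492632 = (146 - 9/10) + 492632 = 1451/10 + 492632 = 4927771/10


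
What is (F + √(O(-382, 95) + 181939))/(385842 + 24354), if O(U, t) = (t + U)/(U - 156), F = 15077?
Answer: 15077/410196 + √5851256258/73561816 ≈ 0.037795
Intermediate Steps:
O(U, t) = (U + t)/(-156 + U)
(F + √(O(-382, 95) + 181939))/(385842 + 24354) = (15077 + √((-382 + 95)/(-156 - 382) + 181939))/(385842 + 24354) = (15077 + √(-287/(-538) + 181939))/410196 = (15077 + √(-1/538*(-287) + 181939))*(1/410196) = (15077 + √(287/538 + 181939))*(1/410196) = (15077 + √(97883469/538))*(1/410196) = (15077 + 3*√5851256258/538)*(1/410196) = 15077/410196 + √5851256258/73561816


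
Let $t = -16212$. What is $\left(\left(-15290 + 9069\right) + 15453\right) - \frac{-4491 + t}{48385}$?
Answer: $\frac{446711023}{48385} \approx 9232.4$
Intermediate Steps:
$\left(\left(-15290 + 9069\right) + 15453\right) - \frac{-4491 + t}{48385} = \left(\left(-15290 + 9069\right) + 15453\right) - \frac{-4491 - 16212}{48385} = \left(-6221 + 15453\right) - \left(-20703\right) \frac{1}{48385} = 9232 - - \frac{20703}{48385} = 9232 + \frac{20703}{48385} = \frac{446711023}{48385}$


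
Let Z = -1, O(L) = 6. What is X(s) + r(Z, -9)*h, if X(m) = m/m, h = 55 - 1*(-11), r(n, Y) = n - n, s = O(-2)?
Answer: 1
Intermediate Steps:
s = 6
r(n, Y) = 0
h = 66 (h = 55 + 11 = 66)
X(m) = 1
X(s) + r(Z, -9)*h = 1 + 0*66 = 1 + 0 = 1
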